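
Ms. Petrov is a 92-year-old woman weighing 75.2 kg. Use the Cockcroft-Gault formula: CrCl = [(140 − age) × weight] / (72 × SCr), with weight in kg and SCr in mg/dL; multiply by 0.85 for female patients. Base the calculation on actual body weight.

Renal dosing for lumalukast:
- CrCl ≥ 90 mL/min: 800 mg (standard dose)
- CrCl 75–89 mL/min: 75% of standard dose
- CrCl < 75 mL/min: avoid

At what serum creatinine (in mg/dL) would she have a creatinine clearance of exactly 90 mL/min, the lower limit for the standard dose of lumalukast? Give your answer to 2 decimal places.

Standard dose requires CrCl ≥ 90 mL/min.
Set (140 − 92) × 75.2 × 0.85 / (72 × SCr) = 90
SCr = (140 − 92) × 75.2 × 0.85 / (72 × 90) = 0.473 mg/dL

0.47 mg/dL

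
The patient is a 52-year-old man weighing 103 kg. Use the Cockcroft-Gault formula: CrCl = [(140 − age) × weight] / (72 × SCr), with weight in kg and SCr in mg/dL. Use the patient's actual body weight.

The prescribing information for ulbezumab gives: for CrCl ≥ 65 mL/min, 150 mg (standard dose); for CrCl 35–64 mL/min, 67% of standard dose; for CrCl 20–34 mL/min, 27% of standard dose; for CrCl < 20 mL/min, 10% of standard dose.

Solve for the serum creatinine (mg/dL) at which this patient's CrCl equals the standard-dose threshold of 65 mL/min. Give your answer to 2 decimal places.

Standard dose requires CrCl ≥ 65 mL/min.
Set (140 − 52) × 103 / (72 × SCr) = 65
SCr = (140 − 52) × 103 / (72 × 65) = 1.937 mg/dL

1.94 mg/dL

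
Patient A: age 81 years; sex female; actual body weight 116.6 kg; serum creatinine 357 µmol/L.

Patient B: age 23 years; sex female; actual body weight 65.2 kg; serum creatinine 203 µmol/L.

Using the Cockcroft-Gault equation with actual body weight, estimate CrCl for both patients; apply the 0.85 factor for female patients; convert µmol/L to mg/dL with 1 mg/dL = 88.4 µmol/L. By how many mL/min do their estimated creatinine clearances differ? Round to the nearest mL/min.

Patient A: SCr = 357 / 88.4 = 4.038 mg/dL
Patient A: CrCl = (140 − 81) × 116.6 / (72 × 4.038) × 0.85 = 6879.4 / 290.74 × 0.85 ≈ 20.1 mL/min
Patient B: SCr = 203 / 88.4 = 2.296 mg/dL
Patient B: CrCl = (140 − 23) × 65.2 / (72 × 2.296) × 0.85 = 7628.4 / 165.31 × 0.85 ≈ 39.2 mL/min
|20.1 − 39.2| = 19.1 mL/min

19 mL/min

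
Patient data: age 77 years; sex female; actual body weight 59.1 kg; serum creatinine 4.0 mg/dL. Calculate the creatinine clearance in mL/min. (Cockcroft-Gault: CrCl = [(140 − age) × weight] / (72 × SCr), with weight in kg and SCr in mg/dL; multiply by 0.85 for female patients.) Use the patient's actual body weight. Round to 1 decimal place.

CrCl = (140 − 77) × 59.1 / (72 × 4) × 0.85 = 3723.3 / 288.00 × 0.85 ≈ 11.0 mL/min

11.0 mL/min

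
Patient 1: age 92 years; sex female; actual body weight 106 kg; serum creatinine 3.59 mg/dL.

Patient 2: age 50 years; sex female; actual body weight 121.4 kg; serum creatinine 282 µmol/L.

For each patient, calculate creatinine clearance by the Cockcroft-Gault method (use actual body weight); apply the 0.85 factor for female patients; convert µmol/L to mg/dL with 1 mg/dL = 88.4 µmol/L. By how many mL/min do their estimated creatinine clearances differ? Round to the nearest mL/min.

24 mL/min

Patient 1: CrCl = (140 − 92) × 106 / (72 × 3.59) × 0.85 = 5088.0 / 258.48 × 0.85 ≈ 16.7 mL/min
Patient 2: SCr = 282 / 88.4 = 3.19 mg/dL
Patient 2: CrCl = (140 − 50) × 121.4 / (72 × 3.19) × 0.85 = 10926.0 / 229.68 × 0.85 ≈ 40.4 mL/min
|16.7 − 40.4| = 23.7 mL/min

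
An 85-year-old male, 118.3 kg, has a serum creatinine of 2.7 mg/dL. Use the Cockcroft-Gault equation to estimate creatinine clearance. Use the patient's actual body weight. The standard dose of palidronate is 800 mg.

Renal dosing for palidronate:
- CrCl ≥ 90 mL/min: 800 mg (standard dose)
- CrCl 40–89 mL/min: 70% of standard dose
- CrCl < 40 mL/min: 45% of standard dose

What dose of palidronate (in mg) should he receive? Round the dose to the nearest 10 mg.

360 mg

CrCl = (140 − 85) × 118.3 / (72 × 2.7) = 6506.5 / 194.40 ≈ 33.5 mL/min
CrCl ≈ 33 mL/min → bracket < 40 mL/min.
45% of 800 mg = 360 mg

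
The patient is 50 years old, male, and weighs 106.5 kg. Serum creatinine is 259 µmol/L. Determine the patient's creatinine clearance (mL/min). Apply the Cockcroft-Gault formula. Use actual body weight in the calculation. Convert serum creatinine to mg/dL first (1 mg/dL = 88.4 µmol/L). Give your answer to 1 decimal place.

SCr = 259 / 88.4 = 2.93 mg/dL
CrCl = (140 − 50) × 106.5 / (72 × 2.93) = 9585.0 / 210.96 ≈ 45.4 mL/min

45.4 mL/min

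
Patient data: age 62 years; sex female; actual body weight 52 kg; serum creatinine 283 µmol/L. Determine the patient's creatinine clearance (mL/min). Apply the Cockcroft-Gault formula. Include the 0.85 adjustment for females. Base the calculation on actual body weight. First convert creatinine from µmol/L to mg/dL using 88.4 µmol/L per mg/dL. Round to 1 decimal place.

SCr = 283 / 88.4 = 3.201 mg/dL
CrCl = (140 − 62) × 52 / (72 × 3.201) × 0.85 = 4056.0 / 230.47 × 0.85 ≈ 15.0 mL/min

15.0 mL/min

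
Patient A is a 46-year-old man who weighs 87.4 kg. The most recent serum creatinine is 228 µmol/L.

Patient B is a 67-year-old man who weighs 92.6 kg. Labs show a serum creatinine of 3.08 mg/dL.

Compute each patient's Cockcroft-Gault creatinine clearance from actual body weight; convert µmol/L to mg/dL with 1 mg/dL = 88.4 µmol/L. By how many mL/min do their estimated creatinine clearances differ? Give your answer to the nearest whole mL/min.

14 mL/min

Patient A: SCr = 228 / 88.4 = 2.579 mg/dL
Patient A: CrCl = (140 − 46) × 87.4 / (72 × 2.579) = 8215.6 / 185.69 ≈ 44.2 mL/min
Patient B: CrCl = (140 − 67) × 92.6 / (72 × 3.08) = 6759.8 / 221.76 ≈ 30.5 mL/min
|44.2 − 30.5| = 13.7 mL/min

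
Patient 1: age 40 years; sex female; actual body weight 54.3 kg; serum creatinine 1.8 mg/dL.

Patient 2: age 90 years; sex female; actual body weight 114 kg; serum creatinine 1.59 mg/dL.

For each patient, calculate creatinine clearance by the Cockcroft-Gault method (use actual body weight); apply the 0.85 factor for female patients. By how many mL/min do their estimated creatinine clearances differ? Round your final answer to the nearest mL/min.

Patient 1: CrCl = (140 − 40) × 54.3 / (72 × 1.8) × 0.85 = 5430.0 / 129.60 × 0.85 ≈ 35.6 mL/min
Patient 2: CrCl = (140 − 90) × 114 / (72 × 1.59) × 0.85 = 5700.0 / 114.48 × 0.85 ≈ 42.3 mL/min
|35.6 − 42.3| = 6.7 mL/min

7 mL/min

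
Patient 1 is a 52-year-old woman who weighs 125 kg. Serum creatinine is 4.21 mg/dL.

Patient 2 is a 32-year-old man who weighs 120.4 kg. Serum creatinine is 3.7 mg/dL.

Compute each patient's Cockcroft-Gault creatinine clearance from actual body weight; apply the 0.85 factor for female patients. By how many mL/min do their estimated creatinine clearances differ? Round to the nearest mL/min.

18 mL/min

Patient 1: CrCl = (140 − 52) × 125 / (72 × 4.21) × 0.85 = 11000.0 / 303.12 × 0.85 ≈ 30.8 mL/min
Patient 2: CrCl = (140 − 32) × 120.4 / (72 × 3.7) = 13003.2 / 266.40 ≈ 48.8 mL/min
|30.8 − 48.8| = 18.0 mL/min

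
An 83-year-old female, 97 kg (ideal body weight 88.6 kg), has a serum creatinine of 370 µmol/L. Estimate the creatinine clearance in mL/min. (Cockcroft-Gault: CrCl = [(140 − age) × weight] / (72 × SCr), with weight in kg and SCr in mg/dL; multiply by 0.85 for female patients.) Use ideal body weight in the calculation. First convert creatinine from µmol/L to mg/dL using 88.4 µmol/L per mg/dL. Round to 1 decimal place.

14.2 mL/min

SCr = 370 / 88.4 = 4.186 mg/dL
CrCl = (140 − 83) × 88.6 / (72 × 4.186) × 0.85 = 5050.2 / 301.39 × 0.85 ≈ 14.2 mL/min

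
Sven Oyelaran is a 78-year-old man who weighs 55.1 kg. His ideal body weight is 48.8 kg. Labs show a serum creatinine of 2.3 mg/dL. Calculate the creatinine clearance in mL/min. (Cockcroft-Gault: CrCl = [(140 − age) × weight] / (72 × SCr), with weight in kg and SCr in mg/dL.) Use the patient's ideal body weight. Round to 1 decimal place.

CrCl = (140 − 78) × 48.8 / (72 × 2.3) = 3025.6 / 165.60 ≈ 18.3 mL/min

18.3 mL/min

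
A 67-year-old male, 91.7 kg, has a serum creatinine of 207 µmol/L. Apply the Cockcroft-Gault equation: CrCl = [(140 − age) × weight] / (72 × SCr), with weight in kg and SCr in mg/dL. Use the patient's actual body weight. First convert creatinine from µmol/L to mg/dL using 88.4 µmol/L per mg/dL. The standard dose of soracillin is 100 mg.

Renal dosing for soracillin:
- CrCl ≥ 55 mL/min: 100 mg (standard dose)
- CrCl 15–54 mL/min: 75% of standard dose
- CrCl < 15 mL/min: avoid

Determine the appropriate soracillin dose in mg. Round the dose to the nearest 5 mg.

SCr = 207 / 88.4 = 2.342 mg/dL
CrCl = (140 − 67) × 91.7 / (72 × 2.342) = 6694.1 / 168.62 ≈ 39.7 mL/min
CrCl ≈ 40 mL/min → bracket 15–54 mL/min.
75% of 100 mg = 75 mg

75 mg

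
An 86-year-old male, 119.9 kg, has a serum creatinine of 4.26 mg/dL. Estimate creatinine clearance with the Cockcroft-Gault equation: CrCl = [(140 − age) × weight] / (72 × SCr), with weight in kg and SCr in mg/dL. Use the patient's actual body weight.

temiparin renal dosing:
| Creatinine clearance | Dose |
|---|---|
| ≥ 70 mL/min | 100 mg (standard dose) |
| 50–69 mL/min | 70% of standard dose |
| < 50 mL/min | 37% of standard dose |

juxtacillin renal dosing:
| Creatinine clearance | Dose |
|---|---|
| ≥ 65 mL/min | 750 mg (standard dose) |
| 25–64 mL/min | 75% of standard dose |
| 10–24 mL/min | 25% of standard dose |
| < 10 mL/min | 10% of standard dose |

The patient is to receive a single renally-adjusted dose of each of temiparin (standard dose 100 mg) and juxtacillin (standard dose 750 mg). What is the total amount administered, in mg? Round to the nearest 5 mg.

225 mg

CrCl = (140 − 86) × 119.9 / (72 × 4.26) = 6474.6 / 306.72 ≈ 21.1 mL/min
CrCl ≈ 21 mL/min.
temiparin: < 50 mL/min → 37% of 100 mg = 37 mg.
juxtacillin: 10–24 mL/min → 25% of 750 mg = 187.5 mg.
Total = 37 + 187.5 = 224.5 mg.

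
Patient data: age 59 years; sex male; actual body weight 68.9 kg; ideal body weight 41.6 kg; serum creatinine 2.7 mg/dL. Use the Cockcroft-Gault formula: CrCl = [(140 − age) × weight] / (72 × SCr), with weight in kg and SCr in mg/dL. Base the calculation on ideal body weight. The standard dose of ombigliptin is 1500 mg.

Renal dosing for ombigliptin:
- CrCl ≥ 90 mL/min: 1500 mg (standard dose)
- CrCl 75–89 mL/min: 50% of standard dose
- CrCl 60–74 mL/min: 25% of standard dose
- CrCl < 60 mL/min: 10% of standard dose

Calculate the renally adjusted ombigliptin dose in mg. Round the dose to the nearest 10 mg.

150 mg

CrCl = (140 − 59) × 41.6 / (72 × 2.7) = 3369.6 / 194.40 ≈ 17.3 mL/min
CrCl ≈ 17 mL/min → bracket < 60 mL/min.
10% of 1500 mg = 150 mg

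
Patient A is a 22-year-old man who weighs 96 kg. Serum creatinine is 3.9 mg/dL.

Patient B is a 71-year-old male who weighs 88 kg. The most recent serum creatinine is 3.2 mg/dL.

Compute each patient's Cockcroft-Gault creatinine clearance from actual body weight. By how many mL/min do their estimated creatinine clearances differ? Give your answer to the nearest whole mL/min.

14 mL/min

Patient A: CrCl = (140 − 22) × 96 / (72 × 3.9) = 11328.0 / 280.80 ≈ 40.3 mL/min
Patient B: CrCl = (140 − 71) × 88 / (72 × 3.2) = 6072.0 / 230.40 ≈ 26.4 mL/min
|40.3 − 26.4| = 13.9 mL/min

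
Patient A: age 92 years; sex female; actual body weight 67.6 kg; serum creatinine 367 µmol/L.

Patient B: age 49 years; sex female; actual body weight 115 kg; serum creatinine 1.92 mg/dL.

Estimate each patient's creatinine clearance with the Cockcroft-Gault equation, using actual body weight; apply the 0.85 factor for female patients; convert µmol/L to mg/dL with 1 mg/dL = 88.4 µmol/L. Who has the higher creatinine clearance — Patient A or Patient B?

Patient A: SCr = 367 / 88.4 = 4.152 mg/dL
Patient A: CrCl = (140 − 92) × 67.6 / (72 × 4.152) × 0.85 = 3244.8 / 298.94 × 0.85 ≈ 9.2 mL/min
Patient B: CrCl = (140 − 49) × 115 / (72 × 1.92) × 0.85 = 10465.0 / 138.24 × 0.85 ≈ 64.3 mL/min
9.2 vs 64.3 mL/min → Patient B is higher.

Patient B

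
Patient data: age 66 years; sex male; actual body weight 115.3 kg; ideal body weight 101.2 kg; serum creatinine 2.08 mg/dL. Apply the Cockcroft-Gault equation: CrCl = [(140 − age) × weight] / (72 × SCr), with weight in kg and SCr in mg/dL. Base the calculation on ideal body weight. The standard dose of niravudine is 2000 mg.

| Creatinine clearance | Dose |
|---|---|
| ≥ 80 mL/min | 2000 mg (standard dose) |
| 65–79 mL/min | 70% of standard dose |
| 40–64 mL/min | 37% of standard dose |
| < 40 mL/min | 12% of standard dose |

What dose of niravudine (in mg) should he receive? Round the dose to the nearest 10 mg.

740 mg

CrCl = (140 − 66) × 101.2 / (72 × 2.08) = 7488.8 / 149.76 ≈ 50.0 mL/min
CrCl ≈ 50 mL/min → bracket 40–64 mL/min.
37% of 2000 mg = 740 mg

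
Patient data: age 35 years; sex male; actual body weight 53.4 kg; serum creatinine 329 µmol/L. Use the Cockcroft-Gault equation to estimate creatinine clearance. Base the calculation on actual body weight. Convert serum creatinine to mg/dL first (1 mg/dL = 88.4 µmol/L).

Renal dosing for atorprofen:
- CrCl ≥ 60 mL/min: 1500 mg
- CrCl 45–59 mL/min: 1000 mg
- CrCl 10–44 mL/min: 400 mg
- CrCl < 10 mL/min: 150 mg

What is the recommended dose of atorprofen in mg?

SCr = 329 / 88.4 = 3.722 mg/dL
CrCl = (140 − 35) × 53.4 / (72 × 3.722) = 5607.0 / 267.98 ≈ 20.9 mL/min
CrCl ≈ 21 mL/min → bracket 10–44 mL/min.
Dose for this bracket: 400 mg.

400 mg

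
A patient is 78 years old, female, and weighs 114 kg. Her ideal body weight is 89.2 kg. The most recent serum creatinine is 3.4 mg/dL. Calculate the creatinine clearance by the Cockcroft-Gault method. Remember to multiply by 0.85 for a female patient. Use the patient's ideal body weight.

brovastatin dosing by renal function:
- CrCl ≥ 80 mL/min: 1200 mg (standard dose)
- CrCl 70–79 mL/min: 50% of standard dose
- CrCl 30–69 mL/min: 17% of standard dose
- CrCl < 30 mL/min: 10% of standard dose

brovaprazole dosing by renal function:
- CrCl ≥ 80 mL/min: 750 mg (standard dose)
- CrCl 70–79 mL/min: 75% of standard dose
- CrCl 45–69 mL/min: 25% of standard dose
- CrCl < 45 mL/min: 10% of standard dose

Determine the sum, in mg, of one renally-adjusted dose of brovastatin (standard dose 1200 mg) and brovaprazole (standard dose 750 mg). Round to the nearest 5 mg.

195 mg

CrCl = (140 − 78) × 89.2 / (72 × 3.4) × 0.85 = 5530.4 / 244.80 × 0.85 ≈ 19.2 mL/min
CrCl ≈ 19 mL/min.
brovastatin: < 30 mL/min → 10% of 1200 mg = 120 mg.
brovaprazole: < 45 mL/min → 10% of 750 mg = 75 mg.
Total = 120 + 75 = 195 mg.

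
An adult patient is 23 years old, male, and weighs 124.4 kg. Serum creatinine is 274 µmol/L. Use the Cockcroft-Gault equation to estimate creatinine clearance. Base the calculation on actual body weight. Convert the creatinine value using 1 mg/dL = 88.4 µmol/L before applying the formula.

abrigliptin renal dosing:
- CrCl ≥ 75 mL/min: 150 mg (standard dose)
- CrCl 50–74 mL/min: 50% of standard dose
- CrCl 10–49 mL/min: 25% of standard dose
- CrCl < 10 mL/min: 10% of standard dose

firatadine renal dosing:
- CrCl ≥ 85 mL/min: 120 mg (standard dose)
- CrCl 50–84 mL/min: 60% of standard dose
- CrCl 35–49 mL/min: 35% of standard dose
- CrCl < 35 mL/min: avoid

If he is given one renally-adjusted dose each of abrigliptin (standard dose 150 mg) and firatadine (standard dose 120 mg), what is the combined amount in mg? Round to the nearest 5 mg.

SCr = 274 / 88.4 = 3.1 mg/dL
CrCl = (140 − 23) × 124.4 / (72 × 3.1) = 14554.8 / 223.20 ≈ 65.2 mL/min
CrCl ≈ 65 mL/min.
abrigliptin: 50–74 mL/min → 50% of 150 mg = 75 mg.
firatadine: 50–84 mL/min → 60% of 120 mg = 72 mg.
Total = 75 + 72 = 147 mg.

145 mg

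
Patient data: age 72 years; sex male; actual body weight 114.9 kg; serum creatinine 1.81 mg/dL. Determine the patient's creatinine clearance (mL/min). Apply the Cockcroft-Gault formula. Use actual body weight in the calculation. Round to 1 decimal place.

60.0 mL/min

CrCl = (140 − 72) × 114.9 / (72 × 1.81) = 7813.2 / 130.32 ≈ 60.0 mL/min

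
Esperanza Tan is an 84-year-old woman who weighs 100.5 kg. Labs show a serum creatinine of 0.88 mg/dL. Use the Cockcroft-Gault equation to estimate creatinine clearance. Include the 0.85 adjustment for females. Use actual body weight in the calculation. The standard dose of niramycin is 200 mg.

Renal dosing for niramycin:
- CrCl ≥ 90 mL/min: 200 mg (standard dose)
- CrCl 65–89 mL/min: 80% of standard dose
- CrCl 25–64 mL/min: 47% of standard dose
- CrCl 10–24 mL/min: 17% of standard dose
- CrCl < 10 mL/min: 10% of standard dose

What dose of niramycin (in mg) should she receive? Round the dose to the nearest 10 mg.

160 mg

CrCl = (140 − 84) × 100.5 / (72 × 0.88) × 0.85 = 5628.0 / 63.36 × 0.85 ≈ 75.5 mL/min
CrCl ≈ 76 mL/min → bracket 65–89 mL/min.
80% of 200 mg = 160 mg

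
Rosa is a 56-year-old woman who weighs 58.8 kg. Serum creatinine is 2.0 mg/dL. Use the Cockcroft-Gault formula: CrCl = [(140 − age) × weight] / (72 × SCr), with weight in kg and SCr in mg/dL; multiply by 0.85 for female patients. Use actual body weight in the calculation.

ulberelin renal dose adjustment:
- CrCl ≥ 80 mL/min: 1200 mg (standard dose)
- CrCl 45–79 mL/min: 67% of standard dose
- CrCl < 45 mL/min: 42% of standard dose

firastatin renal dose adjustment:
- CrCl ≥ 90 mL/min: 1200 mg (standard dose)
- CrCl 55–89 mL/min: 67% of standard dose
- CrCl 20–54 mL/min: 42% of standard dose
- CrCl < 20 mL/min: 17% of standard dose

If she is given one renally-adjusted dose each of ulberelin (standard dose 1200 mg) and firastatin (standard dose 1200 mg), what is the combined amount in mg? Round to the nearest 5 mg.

1010 mg

CrCl = (140 − 56) × 58.8 / (72 × 2) × 0.85 = 4939.2 / 144.00 × 0.85 ≈ 29.2 mL/min
CrCl ≈ 29 mL/min.
ulberelin: < 45 mL/min → 42% of 1200 mg = 504 mg.
firastatin: 20–54 mL/min → 42% of 1200 mg = 504 mg.
Total = 504 + 504 = 1008 mg.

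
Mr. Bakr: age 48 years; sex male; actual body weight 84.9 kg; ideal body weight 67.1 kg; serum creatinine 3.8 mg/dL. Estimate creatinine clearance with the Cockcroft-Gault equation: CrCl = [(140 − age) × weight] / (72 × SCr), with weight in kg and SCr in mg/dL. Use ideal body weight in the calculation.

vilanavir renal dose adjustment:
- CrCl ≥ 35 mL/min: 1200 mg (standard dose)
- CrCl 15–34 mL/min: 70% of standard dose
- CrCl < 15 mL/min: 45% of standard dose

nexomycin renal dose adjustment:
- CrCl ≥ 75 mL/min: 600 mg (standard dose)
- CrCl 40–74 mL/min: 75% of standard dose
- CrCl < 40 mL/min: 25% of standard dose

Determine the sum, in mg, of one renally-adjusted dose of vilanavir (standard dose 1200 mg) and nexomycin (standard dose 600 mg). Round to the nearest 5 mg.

990 mg

CrCl = (140 − 48) × 67.1 / (72 × 3.8) = 6173.2 / 273.60 ≈ 22.6 mL/min
CrCl ≈ 23 mL/min.
vilanavir: 15–34 mL/min → 70% of 1200 mg = 840 mg.
nexomycin: < 40 mL/min → 25% of 600 mg = 150 mg.
Total = 840 + 150 = 990 mg.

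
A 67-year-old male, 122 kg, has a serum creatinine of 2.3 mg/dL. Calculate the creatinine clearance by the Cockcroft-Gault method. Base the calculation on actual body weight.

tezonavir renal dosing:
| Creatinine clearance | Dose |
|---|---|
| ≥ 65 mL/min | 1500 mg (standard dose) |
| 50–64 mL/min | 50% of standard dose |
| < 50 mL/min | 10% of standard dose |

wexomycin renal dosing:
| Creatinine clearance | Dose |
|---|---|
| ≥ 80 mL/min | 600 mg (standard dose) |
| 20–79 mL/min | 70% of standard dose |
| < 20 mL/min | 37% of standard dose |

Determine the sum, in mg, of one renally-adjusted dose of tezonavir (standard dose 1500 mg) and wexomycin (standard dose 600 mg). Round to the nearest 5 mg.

1170 mg

CrCl = (140 − 67) × 122 / (72 × 2.3) = 8906.0 / 165.60 ≈ 53.8 mL/min
CrCl ≈ 54 mL/min.
tezonavir: 50–64 mL/min → 50% of 1500 mg = 750 mg.
wexomycin: 20–79 mL/min → 70% of 600 mg = 420 mg.
Total = 750 + 420 = 1170 mg.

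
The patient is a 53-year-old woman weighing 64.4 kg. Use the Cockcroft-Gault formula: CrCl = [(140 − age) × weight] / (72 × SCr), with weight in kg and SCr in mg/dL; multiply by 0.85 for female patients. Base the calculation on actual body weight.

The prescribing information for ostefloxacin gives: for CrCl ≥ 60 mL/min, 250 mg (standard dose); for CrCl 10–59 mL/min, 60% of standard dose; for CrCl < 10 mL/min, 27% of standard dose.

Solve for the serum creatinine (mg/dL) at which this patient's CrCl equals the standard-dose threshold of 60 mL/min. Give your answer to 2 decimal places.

1.10 mg/dL

Standard dose requires CrCl ≥ 60 mL/min.
Set (140 − 53) × 64.4 × 0.85 / (72 × SCr) = 60
SCr = (140 − 53) × 64.4 × 0.85 / (72 × 60) = 1.102 mg/dL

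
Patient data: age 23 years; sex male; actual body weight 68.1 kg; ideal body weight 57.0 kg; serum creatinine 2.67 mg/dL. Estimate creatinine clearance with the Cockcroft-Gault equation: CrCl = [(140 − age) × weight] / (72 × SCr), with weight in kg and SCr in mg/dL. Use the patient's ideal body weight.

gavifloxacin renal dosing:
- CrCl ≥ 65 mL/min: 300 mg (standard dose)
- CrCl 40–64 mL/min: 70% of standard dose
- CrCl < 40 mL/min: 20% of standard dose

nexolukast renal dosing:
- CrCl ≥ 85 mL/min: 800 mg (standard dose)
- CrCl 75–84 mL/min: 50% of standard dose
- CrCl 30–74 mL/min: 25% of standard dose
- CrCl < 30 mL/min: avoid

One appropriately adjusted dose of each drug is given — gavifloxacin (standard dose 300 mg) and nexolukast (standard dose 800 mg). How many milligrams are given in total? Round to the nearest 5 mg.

260 mg

CrCl = (140 − 23) × 57 / (72 × 2.67) = 6669.0 / 192.24 ≈ 34.7 mL/min
CrCl ≈ 35 mL/min.
gavifloxacin: < 40 mL/min → 20% of 300 mg = 60 mg.
nexolukast: 30–74 mL/min → 25% of 800 mg = 200 mg.
Total = 60 + 200 = 260 mg.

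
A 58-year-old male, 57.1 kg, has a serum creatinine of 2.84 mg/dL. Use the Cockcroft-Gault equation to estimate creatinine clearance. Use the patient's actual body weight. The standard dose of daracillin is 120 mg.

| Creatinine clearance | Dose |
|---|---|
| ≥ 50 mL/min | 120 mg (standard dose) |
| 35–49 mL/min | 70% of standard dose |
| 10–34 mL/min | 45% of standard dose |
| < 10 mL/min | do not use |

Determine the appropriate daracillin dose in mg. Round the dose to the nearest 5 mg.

CrCl = (140 − 58) × 57.1 / (72 × 2.84) = 4682.2 / 204.48 ≈ 22.9 mL/min
CrCl ≈ 23 mL/min → bracket 10–34 mL/min.
45% of 120 mg = 54 mg → 55 mg

55 mg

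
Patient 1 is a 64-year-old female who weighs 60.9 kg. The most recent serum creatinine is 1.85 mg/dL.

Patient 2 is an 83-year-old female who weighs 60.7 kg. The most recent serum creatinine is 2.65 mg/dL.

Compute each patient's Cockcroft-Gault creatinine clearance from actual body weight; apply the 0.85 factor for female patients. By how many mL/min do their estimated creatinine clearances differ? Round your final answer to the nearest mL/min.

14 mL/min

Patient 1: CrCl = (140 − 64) × 60.9 / (72 × 1.85) × 0.85 = 4628.4 / 133.20 × 0.85 ≈ 29.5 mL/min
Patient 2: CrCl = (140 − 83) × 60.7 / (72 × 2.65) × 0.85 = 3459.9 / 190.80 × 0.85 ≈ 15.4 mL/min
|29.5 − 15.4| = 14.1 mL/min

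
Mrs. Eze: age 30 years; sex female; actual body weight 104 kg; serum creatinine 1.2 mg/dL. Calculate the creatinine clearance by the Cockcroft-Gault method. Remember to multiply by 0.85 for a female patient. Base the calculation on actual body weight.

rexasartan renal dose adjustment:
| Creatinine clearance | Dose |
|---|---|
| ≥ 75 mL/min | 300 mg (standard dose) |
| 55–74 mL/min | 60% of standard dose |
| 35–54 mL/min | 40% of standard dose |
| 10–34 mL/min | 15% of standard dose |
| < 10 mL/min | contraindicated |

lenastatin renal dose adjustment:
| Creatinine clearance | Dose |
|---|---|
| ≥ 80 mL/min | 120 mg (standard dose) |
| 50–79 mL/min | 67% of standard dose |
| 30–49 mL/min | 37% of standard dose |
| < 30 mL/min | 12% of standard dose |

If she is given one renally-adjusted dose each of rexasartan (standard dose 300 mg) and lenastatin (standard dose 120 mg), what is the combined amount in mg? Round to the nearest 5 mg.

420 mg

CrCl = (140 − 30) × 104 / (72 × 1.2) × 0.85 = 11440.0 / 86.40 × 0.85 ≈ 112.5 mL/min
CrCl ≈ 113 mL/min.
rexasartan: ≥ 75 mL/min → 100% of 300 mg = 300 mg.
lenastatin: ≥ 80 mL/min → 100% of 120 mg = 120 mg.
Total = 300 + 120 = 420 mg.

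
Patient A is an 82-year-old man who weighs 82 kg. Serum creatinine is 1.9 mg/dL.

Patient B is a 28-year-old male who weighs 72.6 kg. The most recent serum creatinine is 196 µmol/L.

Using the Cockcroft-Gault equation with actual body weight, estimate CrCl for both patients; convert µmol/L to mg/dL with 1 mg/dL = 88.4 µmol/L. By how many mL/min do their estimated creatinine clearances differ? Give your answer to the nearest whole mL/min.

16 mL/min

Patient A: CrCl = (140 − 82) × 82 / (72 × 1.9) = 4756.0 / 136.80 ≈ 34.8 mL/min
Patient B: SCr = 196 / 88.4 = 2.217 mg/dL
Patient B: CrCl = (140 − 28) × 72.6 / (72 × 2.217) = 8131.2 / 159.62 ≈ 50.9 mL/min
|34.8 − 50.9| = 16.1 mL/min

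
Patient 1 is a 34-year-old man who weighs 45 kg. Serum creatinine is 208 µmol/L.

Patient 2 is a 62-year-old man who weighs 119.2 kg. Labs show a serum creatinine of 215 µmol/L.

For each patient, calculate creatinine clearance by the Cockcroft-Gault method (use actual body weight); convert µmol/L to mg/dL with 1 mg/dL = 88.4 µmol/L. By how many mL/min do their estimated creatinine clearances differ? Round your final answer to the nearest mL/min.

25 mL/min

Patient 1: SCr = 208 / 88.4 = 2.353 mg/dL
Patient 1: CrCl = (140 − 34) × 45 / (72 × 2.353) = 4770.0 / 169.42 ≈ 28.2 mL/min
Patient 2: SCr = 215 / 88.4 = 2.432 mg/dL
Patient 2: CrCl = (140 − 62) × 119.2 / (72 × 2.432) = 9297.6 / 175.10 ≈ 53.1 mL/min
|28.2 − 53.1| = 24.9 mL/min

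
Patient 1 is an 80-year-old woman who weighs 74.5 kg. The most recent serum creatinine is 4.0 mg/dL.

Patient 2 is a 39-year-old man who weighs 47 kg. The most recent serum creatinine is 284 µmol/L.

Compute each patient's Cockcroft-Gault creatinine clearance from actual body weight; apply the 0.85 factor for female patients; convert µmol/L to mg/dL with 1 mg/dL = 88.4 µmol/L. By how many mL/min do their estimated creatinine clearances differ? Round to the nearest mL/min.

7 mL/min

Patient 1: CrCl = (140 − 80) × 74.5 / (72 × 4) × 0.85 = 4470.0 / 288.00 × 0.85 ≈ 13.2 mL/min
Patient 2: SCr = 284 / 88.4 = 3.213 mg/dL
Patient 2: CrCl = (140 − 39) × 47 / (72 × 3.213) = 4747.0 / 231.34 ≈ 20.5 mL/min
|13.2 − 20.5| = 7.3 mL/min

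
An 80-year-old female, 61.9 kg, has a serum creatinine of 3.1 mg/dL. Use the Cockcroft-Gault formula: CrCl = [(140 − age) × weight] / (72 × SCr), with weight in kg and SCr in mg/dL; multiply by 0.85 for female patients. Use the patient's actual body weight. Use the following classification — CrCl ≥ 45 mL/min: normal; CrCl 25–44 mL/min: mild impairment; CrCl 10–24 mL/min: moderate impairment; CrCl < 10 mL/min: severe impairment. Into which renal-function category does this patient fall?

CrCl = (140 − 80) × 61.9 / (72 × 3.1) × 0.85 = 3714.0 / 223.20 × 0.85 ≈ 14.1 mL/min
14 mL/min falls in the 'moderate impairment' range.

moderate impairment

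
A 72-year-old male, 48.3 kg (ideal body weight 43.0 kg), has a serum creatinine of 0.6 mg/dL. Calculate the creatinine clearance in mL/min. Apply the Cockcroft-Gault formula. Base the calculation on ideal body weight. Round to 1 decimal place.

67.7 mL/min

CrCl = (140 − 72) × 43 / (72 × 0.6) = 2924.0 / 43.20 ≈ 67.7 mL/min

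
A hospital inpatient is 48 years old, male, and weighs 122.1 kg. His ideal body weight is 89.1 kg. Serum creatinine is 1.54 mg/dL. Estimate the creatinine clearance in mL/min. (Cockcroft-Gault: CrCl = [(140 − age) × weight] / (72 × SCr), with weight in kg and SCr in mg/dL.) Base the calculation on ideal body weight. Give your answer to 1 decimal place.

73.9 mL/min

CrCl = (140 − 48) × 89.1 / (72 × 1.54) = 8197.2 / 110.88 ≈ 73.9 mL/min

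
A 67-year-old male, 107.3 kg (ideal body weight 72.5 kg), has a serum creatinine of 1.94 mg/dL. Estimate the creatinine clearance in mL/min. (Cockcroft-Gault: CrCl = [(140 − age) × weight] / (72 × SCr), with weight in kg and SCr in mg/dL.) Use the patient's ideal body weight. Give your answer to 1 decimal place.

CrCl = (140 − 67) × 72.5 / (72 × 1.94) = 5292.5 / 139.68 ≈ 37.9 mL/min

37.9 mL/min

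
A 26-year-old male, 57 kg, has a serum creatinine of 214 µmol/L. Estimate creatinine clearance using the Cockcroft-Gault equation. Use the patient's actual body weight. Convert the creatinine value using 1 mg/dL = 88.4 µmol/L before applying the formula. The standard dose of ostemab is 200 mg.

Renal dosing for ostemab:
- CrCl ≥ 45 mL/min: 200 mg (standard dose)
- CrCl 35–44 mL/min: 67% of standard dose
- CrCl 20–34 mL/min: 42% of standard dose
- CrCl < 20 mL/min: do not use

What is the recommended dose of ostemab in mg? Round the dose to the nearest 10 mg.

SCr = 214 / 88.4 = 2.421 mg/dL
CrCl = (140 − 26) × 57 / (72 × 2.421) = 6498.0 / 174.31 ≈ 37.3 mL/min
CrCl ≈ 37 mL/min → bracket 35–44 mL/min.
67% of 200 mg = 134 mg → 130 mg

130 mg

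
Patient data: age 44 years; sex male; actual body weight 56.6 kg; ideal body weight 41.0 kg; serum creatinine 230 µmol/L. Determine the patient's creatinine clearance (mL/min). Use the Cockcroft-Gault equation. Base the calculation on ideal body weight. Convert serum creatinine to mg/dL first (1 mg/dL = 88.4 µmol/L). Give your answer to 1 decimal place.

SCr = 230 / 88.4 = 2.602 mg/dL
CrCl = (140 − 44) × 41 / (72 × 2.602) = 3936.0 / 187.34 ≈ 21.0 mL/min

21.0 mL/min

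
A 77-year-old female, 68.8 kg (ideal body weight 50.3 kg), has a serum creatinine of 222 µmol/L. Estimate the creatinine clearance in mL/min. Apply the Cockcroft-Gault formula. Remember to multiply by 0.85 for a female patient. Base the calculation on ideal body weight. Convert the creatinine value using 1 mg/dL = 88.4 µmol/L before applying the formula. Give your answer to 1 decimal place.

SCr = 222 / 88.4 = 2.511 mg/dL
CrCl = (140 − 77) × 50.3 / (72 × 2.511) × 0.85 = 3168.9 / 180.79 × 0.85 ≈ 14.9 mL/min

14.9 mL/min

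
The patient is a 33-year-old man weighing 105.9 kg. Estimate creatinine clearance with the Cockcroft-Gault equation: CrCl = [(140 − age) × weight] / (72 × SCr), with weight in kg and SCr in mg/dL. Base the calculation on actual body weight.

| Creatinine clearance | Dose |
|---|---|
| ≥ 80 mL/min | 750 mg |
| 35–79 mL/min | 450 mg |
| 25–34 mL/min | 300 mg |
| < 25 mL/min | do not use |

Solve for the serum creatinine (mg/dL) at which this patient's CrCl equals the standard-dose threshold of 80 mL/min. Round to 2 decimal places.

1.97 mg/dL

Standard dose requires CrCl ≥ 80 mL/min.
Set (140 − 33) × 105.9 / (72 × SCr) = 80
SCr = (140 − 33) × 105.9 / (72 × 80) = 1.967 mg/dL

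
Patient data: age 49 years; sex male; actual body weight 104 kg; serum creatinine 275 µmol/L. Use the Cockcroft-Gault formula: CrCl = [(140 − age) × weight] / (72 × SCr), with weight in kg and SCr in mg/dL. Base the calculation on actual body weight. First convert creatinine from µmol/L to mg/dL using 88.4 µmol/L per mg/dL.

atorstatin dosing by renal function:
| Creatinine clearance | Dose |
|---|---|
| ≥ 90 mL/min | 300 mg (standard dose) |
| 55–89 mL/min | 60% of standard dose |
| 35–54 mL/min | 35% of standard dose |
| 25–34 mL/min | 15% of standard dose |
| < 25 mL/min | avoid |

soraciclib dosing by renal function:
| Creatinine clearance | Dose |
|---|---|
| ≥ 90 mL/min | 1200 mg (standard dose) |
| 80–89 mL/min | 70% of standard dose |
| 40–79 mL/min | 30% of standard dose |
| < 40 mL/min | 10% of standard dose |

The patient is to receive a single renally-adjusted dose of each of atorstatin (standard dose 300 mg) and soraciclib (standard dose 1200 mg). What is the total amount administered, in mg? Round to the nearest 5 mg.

465 mg

SCr = 275 / 88.4 = 3.111 mg/dL
CrCl = (140 − 49) × 104 / (72 × 3.111) = 9464.0 / 223.99 ≈ 42.3 mL/min
CrCl ≈ 42 mL/min.
atorstatin: 35–54 mL/min → 35% of 300 mg = 105 mg.
soraciclib: 40–79 mL/min → 30% of 1200 mg = 360 mg.
Total = 105 + 360 = 465 mg.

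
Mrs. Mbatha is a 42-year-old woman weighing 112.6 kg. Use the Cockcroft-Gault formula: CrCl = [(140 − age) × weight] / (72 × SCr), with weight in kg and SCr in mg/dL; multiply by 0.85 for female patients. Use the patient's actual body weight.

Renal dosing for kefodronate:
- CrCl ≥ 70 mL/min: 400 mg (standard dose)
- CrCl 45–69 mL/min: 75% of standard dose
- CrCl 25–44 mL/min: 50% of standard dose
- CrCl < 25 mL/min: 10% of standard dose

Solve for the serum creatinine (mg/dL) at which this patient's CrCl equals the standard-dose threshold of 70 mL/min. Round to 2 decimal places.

Standard dose requires CrCl ≥ 70 mL/min.
Set (140 − 42) × 112.6 × 0.85 / (72 × SCr) = 70
SCr = (140 − 42) × 112.6 × 0.85 / (72 × 70) = 1.861 mg/dL

1.86 mg/dL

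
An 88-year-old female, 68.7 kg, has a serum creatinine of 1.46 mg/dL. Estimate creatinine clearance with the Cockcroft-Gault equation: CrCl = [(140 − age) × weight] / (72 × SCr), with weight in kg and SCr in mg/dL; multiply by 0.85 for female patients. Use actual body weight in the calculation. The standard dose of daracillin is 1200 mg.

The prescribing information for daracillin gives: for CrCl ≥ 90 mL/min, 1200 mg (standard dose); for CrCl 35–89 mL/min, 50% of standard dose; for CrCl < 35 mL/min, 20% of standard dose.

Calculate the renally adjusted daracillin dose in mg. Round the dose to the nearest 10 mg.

CrCl = (140 − 88) × 68.7 / (72 × 1.46) × 0.85 = 3572.4 / 105.12 × 0.85 ≈ 28.9 mL/min
CrCl ≈ 29 mL/min → bracket < 35 mL/min.
20% of 1200 mg = 240 mg

240 mg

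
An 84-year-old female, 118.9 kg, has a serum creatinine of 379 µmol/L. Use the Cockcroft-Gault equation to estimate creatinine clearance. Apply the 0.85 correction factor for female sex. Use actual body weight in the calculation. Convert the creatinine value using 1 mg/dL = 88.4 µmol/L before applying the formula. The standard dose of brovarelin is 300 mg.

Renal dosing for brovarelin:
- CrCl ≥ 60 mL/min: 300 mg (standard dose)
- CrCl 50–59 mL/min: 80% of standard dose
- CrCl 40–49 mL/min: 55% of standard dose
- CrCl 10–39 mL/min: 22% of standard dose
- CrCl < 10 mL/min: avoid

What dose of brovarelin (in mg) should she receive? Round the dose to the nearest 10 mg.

70 mg

SCr = 379 / 88.4 = 4.287 mg/dL
CrCl = (140 − 84) × 118.9 / (72 × 4.287) × 0.85 = 6658.4 / 308.66 × 0.85 ≈ 18.3 mL/min
CrCl ≈ 18 mL/min → bracket 10–39 mL/min.
22% of 300 mg = 66 mg → 70 mg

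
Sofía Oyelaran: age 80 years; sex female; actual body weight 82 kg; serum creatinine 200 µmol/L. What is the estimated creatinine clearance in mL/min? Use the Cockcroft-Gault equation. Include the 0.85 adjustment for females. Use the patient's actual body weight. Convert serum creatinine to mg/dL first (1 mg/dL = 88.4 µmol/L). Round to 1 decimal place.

25.7 mL/min

SCr = 200 / 88.4 = 2.262 mg/dL
CrCl = (140 − 80) × 82 / (72 × 2.262) × 0.85 = 4920.0 / 162.86 × 0.85 ≈ 25.7 mL/min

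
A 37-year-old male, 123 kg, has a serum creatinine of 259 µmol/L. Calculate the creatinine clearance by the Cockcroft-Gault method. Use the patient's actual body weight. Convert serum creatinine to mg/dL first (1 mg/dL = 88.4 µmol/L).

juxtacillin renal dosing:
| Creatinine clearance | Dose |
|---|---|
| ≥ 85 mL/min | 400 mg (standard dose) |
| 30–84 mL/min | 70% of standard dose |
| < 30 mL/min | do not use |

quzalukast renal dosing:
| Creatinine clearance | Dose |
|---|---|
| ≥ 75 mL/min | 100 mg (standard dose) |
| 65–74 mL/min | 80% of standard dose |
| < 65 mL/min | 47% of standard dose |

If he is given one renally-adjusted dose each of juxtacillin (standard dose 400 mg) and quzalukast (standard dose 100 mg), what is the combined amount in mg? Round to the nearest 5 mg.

SCr = 259 / 88.4 = 2.93 mg/dL
CrCl = (140 − 37) × 123 / (72 × 2.93) = 12669.0 / 210.96 ≈ 60.1 mL/min
CrCl ≈ 60 mL/min.
juxtacillin: 30–84 mL/min → 70% of 400 mg = 280 mg.
quzalukast: < 65 mL/min → 47% of 100 mg = 47 mg.
Total = 280 + 47 = 327 mg.

325 mg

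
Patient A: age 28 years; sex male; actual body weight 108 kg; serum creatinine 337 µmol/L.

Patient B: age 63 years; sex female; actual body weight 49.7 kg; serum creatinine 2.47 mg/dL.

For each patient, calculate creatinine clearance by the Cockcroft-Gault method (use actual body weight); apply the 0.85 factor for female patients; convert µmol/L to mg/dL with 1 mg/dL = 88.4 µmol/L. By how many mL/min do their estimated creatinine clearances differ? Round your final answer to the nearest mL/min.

26 mL/min

Patient A: SCr = 337 / 88.4 = 3.812 mg/dL
Patient A: CrCl = (140 − 28) × 108 / (72 × 3.812) = 12096.0 / 274.46 ≈ 44.1 mL/min
Patient B: CrCl = (140 − 63) × 49.7 / (72 × 2.47) × 0.85 = 3826.9 / 177.84 × 0.85 ≈ 18.3 mL/min
|44.1 − 18.3| = 25.8 mL/min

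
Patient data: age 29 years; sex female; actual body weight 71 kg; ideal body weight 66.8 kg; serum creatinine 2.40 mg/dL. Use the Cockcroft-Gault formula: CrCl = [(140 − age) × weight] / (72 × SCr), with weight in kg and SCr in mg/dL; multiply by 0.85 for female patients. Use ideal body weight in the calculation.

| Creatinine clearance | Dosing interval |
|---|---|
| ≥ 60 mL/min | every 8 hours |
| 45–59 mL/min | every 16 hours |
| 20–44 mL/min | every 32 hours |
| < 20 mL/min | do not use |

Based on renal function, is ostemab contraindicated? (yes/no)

no

CrCl = (140 − 29) × 66.8 / (72 × 2.4) × 0.85 = 7414.8 / 172.80 × 0.85 ≈ 36.5 mL/min
CrCl ≈ 36 mL/min, which is ≥ 20 mL/min.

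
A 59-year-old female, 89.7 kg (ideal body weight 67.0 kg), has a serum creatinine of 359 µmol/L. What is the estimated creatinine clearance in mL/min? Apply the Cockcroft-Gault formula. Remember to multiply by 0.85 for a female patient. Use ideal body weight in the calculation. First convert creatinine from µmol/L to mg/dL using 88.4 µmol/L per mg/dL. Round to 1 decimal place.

15.8 mL/min

SCr = 359 / 88.4 = 4.061 mg/dL
CrCl = (140 − 59) × 67 / (72 × 4.061) × 0.85 = 5427.0 / 292.39 × 0.85 ≈ 15.8 mL/min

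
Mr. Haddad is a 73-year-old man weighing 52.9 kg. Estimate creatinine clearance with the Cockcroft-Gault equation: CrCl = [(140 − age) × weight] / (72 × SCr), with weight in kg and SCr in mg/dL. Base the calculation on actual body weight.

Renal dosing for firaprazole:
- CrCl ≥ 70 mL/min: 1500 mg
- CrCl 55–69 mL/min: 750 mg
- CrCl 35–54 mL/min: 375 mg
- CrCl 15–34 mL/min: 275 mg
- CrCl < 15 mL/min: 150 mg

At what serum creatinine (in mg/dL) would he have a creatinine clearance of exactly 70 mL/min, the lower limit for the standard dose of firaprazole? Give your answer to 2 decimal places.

Standard dose requires CrCl ≥ 70 mL/min.
Set (140 − 73) × 52.9 / (72 × SCr) = 70
SCr = (140 − 73) × 52.9 / (72 × 70) = 0.703 mg/dL

0.70 mg/dL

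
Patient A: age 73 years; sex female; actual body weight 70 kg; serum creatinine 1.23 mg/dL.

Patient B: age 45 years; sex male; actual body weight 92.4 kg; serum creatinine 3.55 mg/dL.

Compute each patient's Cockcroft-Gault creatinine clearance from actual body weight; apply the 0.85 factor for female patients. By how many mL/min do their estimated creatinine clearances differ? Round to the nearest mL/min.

Patient A: CrCl = (140 − 73) × 70 / (72 × 1.23) × 0.85 = 4690.0 / 88.56 × 0.85 ≈ 45.0 mL/min
Patient B: CrCl = (140 − 45) × 92.4 / (72 × 3.55) = 8778.0 / 255.60 ≈ 34.3 mL/min
|45.0 − 34.3| = 10.7 mL/min

11 mL/min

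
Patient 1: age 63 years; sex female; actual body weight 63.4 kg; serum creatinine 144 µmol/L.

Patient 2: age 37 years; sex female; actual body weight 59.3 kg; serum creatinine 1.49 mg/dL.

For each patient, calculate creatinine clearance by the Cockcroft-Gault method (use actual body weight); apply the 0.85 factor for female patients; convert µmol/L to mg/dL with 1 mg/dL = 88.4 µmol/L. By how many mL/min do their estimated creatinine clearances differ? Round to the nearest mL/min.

Patient 1: SCr = 144 / 88.4 = 1.629 mg/dL
Patient 1: CrCl = (140 − 63) × 63.4 / (72 × 1.629) × 0.85 = 4881.8 / 117.29 × 0.85 ≈ 35.4 mL/min
Patient 2: CrCl = (140 − 37) × 59.3 / (72 × 1.49) × 0.85 = 6107.9 / 107.28 × 0.85 ≈ 48.4 mL/min
|35.4 − 48.4| = 13.0 mL/min

13 mL/min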